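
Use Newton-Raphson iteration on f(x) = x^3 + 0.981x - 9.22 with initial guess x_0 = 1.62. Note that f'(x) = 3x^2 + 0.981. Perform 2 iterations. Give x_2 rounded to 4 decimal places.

1.9429

Newton update: x ← x − f(x)/f'(x).
x_0 = 1.620000: f = -3.379252, f' = 8.854200 → x_1 = 1.620000 - (-3.379252)/(8.854200) = 2.001655
x_1 = 2.001655: f = 0.763503, f' = 13.000871 → x_2 = 2.001655 - (0.763503)/(13.000871) = 1.942928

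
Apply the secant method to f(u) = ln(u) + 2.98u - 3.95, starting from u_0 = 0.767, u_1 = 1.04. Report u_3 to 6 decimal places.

1.250247

f(u_0) = -1.929608, f(u_1) = -0.811579
u_2 = 1.040000 - (-0.811579)·(1.040000 - 0.767000)/(-0.811579 - (-1.929608)) = 1.238171; f(u_2) = -0.046615
u_3 = 1.238171 - (-0.046615)·(1.238171 - 1.040000)/(-0.046615 - (-0.811579)) = 1.250247; f(u_3) = -0.000923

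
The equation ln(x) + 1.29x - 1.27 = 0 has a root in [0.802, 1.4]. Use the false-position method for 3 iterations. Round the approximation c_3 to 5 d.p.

0.99132

f(0.802000) = -0.456067, f(1.400000) = 0.872472
step 1: c = 1.007284, f(c) = 0.036654 > 0 → new bracket [0.802000, 1.007284]
step 2: c = 0.992013, f(c) = 0.001677 > 0 → new bracket [0.802000, 0.992013]
step 3: c = 0.991317, f(c) = 0.000077 > 0 → new bracket [0.802000, 0.991317]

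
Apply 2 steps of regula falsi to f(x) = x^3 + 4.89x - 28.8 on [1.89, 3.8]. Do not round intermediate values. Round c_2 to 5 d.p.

f(1.890000) = -12.806631, f(3.800000) = 44.654000
step 1: c = 2.315694, f(c) = -5.058482 < 0 → new bracket [2.315694, 3.800000]
step 2: c = 2.466730, f(c) = -1.728249 < 0 → new bracket [2.466730, 3.800000]

2.46673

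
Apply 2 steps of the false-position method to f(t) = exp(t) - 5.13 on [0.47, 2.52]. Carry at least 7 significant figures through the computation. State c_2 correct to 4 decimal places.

f(0.470000) = -3.530006, f(2.520000) = 7.298597
step 1: c = 1.138278, f(c) = -2.008613 < 0 → new bracket [1.138278, 2.520000]
step 2: c = 1.436471, f(c) = -0.924174 < 0 → new bracket [1.436471, 2.520000]

1.4365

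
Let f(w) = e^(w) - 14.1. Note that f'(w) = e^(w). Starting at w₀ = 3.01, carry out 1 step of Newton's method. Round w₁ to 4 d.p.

Newton update: w ← w − f(w)/f'(w).
w_0 = 3.010000: f = 6.187400, f' = 20.287400 → w_1 = 3.010000 - (6.187400)/(20.287400) = 2.705013

2.7050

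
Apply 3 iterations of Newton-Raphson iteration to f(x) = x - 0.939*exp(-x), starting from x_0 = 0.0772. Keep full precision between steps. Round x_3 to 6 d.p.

0.544658

f'(x) = 1 + 0.939*exp(-x)
x_0 = 0.077200: f = -0.792037, f' = 1.869237 → x_1 = 0.077200 - (-0.792037)/(1.869237) = 0.500922
x_1 = 0.500922: f = -0.068085, f' = 1.569007 → x_2 = 0.500922 - (-0.068085)/(1.569007) = 0.544316
x_2 = 0.544316: f = -0.000528, f' = 1.544844 → x_3 = 0.544316 - (-0.000528)/(1.544844) = 0.544658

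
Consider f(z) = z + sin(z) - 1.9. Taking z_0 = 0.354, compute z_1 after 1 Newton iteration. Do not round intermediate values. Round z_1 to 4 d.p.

f'(z) = 1 + cos(z)
z_0 = 0.354000: f = -1.199347, f' = 1.937994 → z_1 = 0.354000 - (-1.199347)/(1.937994) = 0.972860

0.9729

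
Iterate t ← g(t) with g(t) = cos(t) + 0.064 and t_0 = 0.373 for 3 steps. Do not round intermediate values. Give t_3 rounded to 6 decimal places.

0.884619

t_1 = g(0.373000) = 0.995238
t_2 = g(0.995238) = 0.608303
t_3 = g(0.608303) = 0.884619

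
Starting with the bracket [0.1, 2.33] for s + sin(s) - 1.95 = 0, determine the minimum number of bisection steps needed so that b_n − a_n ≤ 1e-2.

8

Initial width b − a = 2.33 − 0.1 = 2.230000.
After n steps the width is (b−a)/2^n; need (b−a)/2^n ≤ 1e-2.
So n ≥ log₂(2.230000/1e-2) = log₂(223.0000) ≈ 7.8009.
Hence n = 8.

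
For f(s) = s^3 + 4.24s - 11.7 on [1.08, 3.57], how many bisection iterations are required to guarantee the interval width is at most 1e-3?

Initial width b − a = 3.57 − 1.08 = 2.490000.
After n steps the width is (b−a)/2^n; need (b−a)/2^n ≤ 1e-3.
So n ≥ log₂(2.490000/1e-3) = log₂(2490.0000) ≈ 11.2819.
Hence n = 12.

12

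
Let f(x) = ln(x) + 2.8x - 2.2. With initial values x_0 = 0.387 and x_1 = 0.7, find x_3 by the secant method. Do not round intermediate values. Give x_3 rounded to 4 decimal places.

f(x_0) = -2.065731, f(x_1) = -0.596675
x_2 = 0.700000 - (-0.596675)·(0.700000 - 0.387000)/(-0.596675 - (-2.065731)) = 0.827129; f(x_2) = -0.073834
x_3 = 0.827129 - (-0.073834)·(0.827129 - 0.700000)/(-0.073834 - (-0.596675)) = 0.845082; f(x_3) = -0.002094

0.8451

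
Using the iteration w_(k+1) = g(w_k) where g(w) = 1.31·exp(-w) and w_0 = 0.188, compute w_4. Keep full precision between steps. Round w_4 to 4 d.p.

0.5646

w_1 = g(0.188000) = 1.085485
w_2 = g(1.085485) = 0.442437
w_3 = g(0.442437) = 0.841634
w_4 = g(0.841634) = 0.564617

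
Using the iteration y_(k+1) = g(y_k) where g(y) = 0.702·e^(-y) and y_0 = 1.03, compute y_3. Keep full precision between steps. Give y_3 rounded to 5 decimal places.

y_1 = g(1.030000) = 0.250619
y_2 = g(0.250619) = 0.546380
y_3 = g(0.546380) = 0.406488

0.40649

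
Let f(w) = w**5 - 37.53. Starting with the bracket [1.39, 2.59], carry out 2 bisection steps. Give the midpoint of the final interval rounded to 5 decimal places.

f(1.390000) = -32.341116, f(2.590000) = 79.016389 (opposite signs)
step 1: m = 1.990000, f(m) = -6.322040 < 0 → root in [1.990000, 2.590000]
step 2: m = 2.290000, f(m) = 25.446339 > 0 → root in [1.990000, 2.290000]
Midpoint of [1.990000, 2.290000] = 2.140000

2.14000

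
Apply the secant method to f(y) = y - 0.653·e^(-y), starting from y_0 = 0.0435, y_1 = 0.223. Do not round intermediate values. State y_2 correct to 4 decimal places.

0.4135

f(y_0) = -0.581703, f(y_1) = -0.299475
y_2 = 0.223000 - (-0.299475)·(0.223000 - 0.043500)/(-0.299475 - (-0.581703)) = 0.413469; f(y_2) = -0.018394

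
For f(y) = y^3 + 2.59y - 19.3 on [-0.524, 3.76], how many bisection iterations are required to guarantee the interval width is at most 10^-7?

Initial width b − a = 3.76 − -0.524 = 4.284000.
After n steps the width is (b−a)/2^n; need (b−a)/2^n ≤ 10^-7.
So n ≥ log₂(4.284000/10^-7) = log₂(42840000.0000) ≈ 25.3525.
Hence n = 26.

26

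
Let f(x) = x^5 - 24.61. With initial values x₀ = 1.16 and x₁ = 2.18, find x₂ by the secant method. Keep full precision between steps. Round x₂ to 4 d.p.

f(x_0) = -22.509658, f(x_1) = 24.625967
x_2 = 2.180000 - (24.625967)·(2.180000 - 1.160000)/(24.625967 - (-22.509658)) = 1.647102; f(x_2) = -12.487217

1.6471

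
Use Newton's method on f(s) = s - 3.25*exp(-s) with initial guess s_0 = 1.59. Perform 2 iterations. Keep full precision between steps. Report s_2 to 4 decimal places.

f'(s) = 1 + 3.25*exp(-s)
s_0 = 1.590000: f = 0.927242, f' = 1.662758 → s_1 = 1.590000 - (0.927242)/(1.662758) = 1.032347
s_1 = 1.032347: f = -0.125205, f' = 2.157552 → s_2 = 1.032347 - (-0.125205)/(2.157552) = 1.090378

1.0904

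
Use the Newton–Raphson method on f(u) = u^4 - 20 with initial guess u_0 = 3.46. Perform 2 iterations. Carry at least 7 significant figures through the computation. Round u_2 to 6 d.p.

2.286426

Newton update: u ← u − f(u)/f'(u).
f'(u) = 4u^3
u_0 = 3.460000: f = 123.319207, f' = 165.686944 → u_1 = 3.460000 - (123.319207)/(165.686944) = 2.715710
u_1 = 2.715710: f = 34.391783, f' = 80.114285 → u_2 = 2.715710 - (34.391783)/(80.114285) = 2.286426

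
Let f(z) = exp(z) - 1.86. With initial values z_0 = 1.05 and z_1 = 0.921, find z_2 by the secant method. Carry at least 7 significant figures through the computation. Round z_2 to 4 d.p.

0.6779

f(z_0) = 0.997651, f(z_1) = 0.651801
z_2 = 0.921000 - (0.651801)·(0.921000 - 1.050000)/(0.651801 - (0.997651)) = 0.677882; f(z_2) = 0.109702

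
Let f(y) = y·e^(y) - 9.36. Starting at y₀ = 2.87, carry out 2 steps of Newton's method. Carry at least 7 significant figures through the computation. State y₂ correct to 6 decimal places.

f'(y) = (y + 1)·e^(y)
y_0 = 2.870000: f = 41.258242, f' = 68.255260 → y_1 = 2.870000 - (41.258242)/(68.255260) = 2.265530
y_1 = 2.265530: f = 12.471176, f' = 31.467409 → y_2 = 2.265530 - (12.471176)/(31.467409) = 1.869210

1.869210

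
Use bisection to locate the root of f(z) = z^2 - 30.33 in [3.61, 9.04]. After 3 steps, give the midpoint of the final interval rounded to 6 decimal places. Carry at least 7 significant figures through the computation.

f(3.610000) = -17.297900, f(9.040000) = 51.391600 (opposite signs)
step 1: m = 6.325000, f(m) = 9.675625 > 0 → root in [3.610000, 6.325000]
step 2: m = 4.967500, f(m) = -5.653944 < 0 → root in [4.967500, 6.325000]
step 3: m = 5.646250, f(m) = 1.550139 > 0 → root in [4.967500, 5.646250]
Midpoint of [4.967500, 5.646250] = 5.306875

5.306875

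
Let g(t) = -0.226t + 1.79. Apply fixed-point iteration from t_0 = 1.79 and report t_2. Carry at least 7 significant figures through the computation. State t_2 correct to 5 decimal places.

1.47689

t_1 = g(1.790000) = 1.385460
t_2 = g(1.385460) = 1.476886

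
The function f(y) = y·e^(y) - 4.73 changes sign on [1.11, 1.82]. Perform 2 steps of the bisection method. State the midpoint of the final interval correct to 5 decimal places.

f(1.110000) = -1.361862, f(1.820000) = 6.502782 (opposite signs)
step 1: m = 1.465000, f(m) = 1.609851 > 0 → root in [1.110000, 1.465000]
step 2: m = 1.287500, f(m) = -0.064466 < 0 → root in [1.287500, 1.465000]
Midpoint of [1.287500, 1.465000] = 1.376250

1.37625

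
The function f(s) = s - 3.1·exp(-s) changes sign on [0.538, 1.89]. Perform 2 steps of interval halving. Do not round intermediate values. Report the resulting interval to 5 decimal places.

f(0.538000) = -1.272136, f(1.890000) = 1.421677 (opposite signs)
step 1: m = 1.214000, f(m) = 0.293279 > 0 → root in [0.538000, 1.214000]
step 2: m = 0.876000, f(m) = -0.414981 < 0 → root in [0.876000, 1.214000]

[0.87600, 1.21400]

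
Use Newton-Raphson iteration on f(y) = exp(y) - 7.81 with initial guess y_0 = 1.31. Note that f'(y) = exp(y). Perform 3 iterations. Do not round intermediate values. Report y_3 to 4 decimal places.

y_0 = 1.310000: f = -4.103826, f' = 3.706174 → y_1 = 1.310000 - (-4.103826)/(3.706174) = 2.417295
y_1 = 2.417295: f = 3.405476, f' = 11.215476 → y_2 = 2.417295 - (3.405476)/(11.215476) = 2.113654
y_2 = 2.113654: f = 0.468434, f' = 8.278434 → y_3 = 2.113654 - (0.468434)/(8.278434) = 2.057069

2.0571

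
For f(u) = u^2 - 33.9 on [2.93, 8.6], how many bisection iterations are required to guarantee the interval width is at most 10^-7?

26

Initial width b − a = 8.6 − 2.93 = 5.670000.
After n steps the width is (b−a)/2^n; need (b−a)/2^n ≤ 10^-7.
So n ≥ log₂(5.670000/10^-7) = log₂(56700000.0000) ≈ 25.7568.
Hence n = 26.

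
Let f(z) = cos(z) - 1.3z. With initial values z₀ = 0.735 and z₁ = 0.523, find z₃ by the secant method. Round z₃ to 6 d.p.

f(z_0) = -0.213669, f(z_1) = 0.186425
z_2 = 0.523000 - (0.186425)·(0.523000 - 0.735000)/(0.186425 - (-0.213669)) = 0.621782; f(z_2) = 0.004525
z_3 = 0.621782 - (0.004525)·(0.621782 - 0.523000)/(0.004525 - (0.186425)) = 0.624239; f(z_3) = -0.000103

0.624239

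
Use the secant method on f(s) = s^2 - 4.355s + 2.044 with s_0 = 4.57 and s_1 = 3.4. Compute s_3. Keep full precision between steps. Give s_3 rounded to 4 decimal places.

f(s_0) = 3.026550, f(s_1) = -1.203000
s_2 = 3.400000 - (-1.203000)·(3.400000 - 4.570000)/(-1.203000 - (3.026550)) = 3.732780; f(s_2) = -0.278610
s_3 = 3.732780 - (-0.278610)·(3.732780 - 3.400000)/(-0.278610 - (-1.203000)) = 3.833080; f(s_3) = 0.043438

3.8331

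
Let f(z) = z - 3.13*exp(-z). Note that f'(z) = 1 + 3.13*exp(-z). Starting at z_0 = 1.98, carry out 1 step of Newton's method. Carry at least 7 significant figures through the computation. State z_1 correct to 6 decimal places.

0.899222

z_0 = 1.980000: f = 1.547843, f' = 1.432157 → z_1 = 1.980000 - (1.547843)/(1.432157) = 0.899222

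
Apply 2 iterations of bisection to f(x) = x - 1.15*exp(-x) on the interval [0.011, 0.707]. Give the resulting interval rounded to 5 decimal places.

f(0.011000) = -1.126419, f(0.707000) = 0.139910 (opposite signs)
step 1: m = 0.359000, f(m) = -0.444131 < 0 → root in [0.359000, 0.707000]
step 2: m = 0.533000, f(m) = -0.141868 < 0 → root in [0.533000, 0.707000]

[0.53300, 0.70700]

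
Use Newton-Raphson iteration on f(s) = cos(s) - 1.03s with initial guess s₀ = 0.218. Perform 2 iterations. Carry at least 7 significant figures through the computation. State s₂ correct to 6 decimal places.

f'(s) = -sin(s) - 1.03
s_0 = 0.218000: f = 0.751792, f' = -1.246277 → s_1 = 0.218000 - (0.751792)/(-1.246277) = 0.821230
s_1 = 0.821230: f = -0.164546, f' = -1.761984 → s_2 = 0.821230 - (-0.164546)/(-1.761984) = 0.727844

0.727844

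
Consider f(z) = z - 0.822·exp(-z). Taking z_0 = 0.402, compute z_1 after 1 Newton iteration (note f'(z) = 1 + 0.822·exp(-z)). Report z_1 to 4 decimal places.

Newton update: z ← z − f(z)/f'(z).
z_0 = 0.402000: f = -0.147902, f' = 1.549902 → z_1 = 0.402000 - (-0.147902)/(1.549902) = 0.497427

0.4974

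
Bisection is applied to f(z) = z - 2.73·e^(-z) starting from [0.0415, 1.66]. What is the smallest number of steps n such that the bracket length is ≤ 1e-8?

Initial width b − a = 1.66 − 0.0415 = 1.618500.
After n steps the width is (b−a)/2^n; need (b−a)/2^n ≤ 1e-8.
So n ≥ log₂(1.618500/1e-8) = log₂(161850000.0000) ≈ 27.2701.
Hence n = 28.

28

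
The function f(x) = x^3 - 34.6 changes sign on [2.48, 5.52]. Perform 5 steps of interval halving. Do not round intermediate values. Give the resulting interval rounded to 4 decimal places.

f(2.480000) = -19.347008, f(5.520000) = 133.596608 (opposite signs)
step 1: m = 4.000000, f(m) = 29.400000 > 0 → root in [2.480000, 4.000000]
step 2: m = 3.240000, f(m) = -0.587776 < 0 → root in [3.240000, 4.000000]
step 3: m = 3.620000, f(m) = 12.837928 > 0 → root in [3.240000, 3.620000]
step 4: m = 3.430000, f(m) = 5.753607 > 0 → root in [3.240000, 3.430000]
step 5: m = 3.335000, f(m) = 2.492620 > 0 → root in [3.240000, 3.335000]

[3.2400, 3.3350]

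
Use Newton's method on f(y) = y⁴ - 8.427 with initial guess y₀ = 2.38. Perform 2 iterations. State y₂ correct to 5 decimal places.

1.74393

f'(y) = 4y³
y_0 = 2.380000: f = 23.658427, f' = 53.925088 → y_1 = 2.380000 - (23.658427)/(53.925088) = 1.941272
y_1 = 1.941272: f = 5.774881, f' = 29.263037 → y_2 = 1.941272 - (5.774881)/(29.263037) = 1.743928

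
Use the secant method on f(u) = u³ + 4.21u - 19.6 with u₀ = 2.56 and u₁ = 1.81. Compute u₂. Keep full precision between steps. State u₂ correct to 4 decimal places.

Secant update: u_(k+1) = u_k − f(u_k)·(u_k − u_(k-1))/(f(u_k) − f(u_(k-1))).
f(u_0) = 7.954816, f(u_1) = -6.050159
u_2 = 1.810000 - (-6.050159)·(1.810000 - 2.560000)/(-6.050159 - (7.954816)) = 2.134001; f(u_2) = -0.897709

2.1340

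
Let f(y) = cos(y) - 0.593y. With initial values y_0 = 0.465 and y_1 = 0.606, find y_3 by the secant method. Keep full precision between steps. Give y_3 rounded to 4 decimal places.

f(y_0) = 0.618077, f(y_1) = 0.462575
y_2 = 0.606000 - (0.462575)·(0.606000 - 0.465000)/(0.462575 - (0.618077)) = 1.025437; f(y_2) = -0.089358
y_3 = 1.025437 - (-0.089358)·(1.025437 - 0.606000)/(-0.089358 - (0.462575)) = 0.957530; f(y_3) = 0.007727

0.9575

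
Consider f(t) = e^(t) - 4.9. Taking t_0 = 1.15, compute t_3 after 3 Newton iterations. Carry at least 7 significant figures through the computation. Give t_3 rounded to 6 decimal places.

f'(t) = e^(t)
t_0 = 1.150000: f = -1.741807, f' = 3.158193 → t_1 = 1.150000 - (-1.741807)/(3.158193) = 1.701520
t_1 = 1.701520: f = 0.582275, f' = 5.482275 → t_2 = 1.701520 - (0.582275)/(5.482275) = 1.595310
t_2 = 1.595310: f = 0.029856, f' = 4.929856 → t_3 = 1.595310 - (0.029856)/(4.929856) = 1.589254

1.589254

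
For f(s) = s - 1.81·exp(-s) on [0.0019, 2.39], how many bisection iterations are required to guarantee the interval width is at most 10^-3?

12

Initial width b − a = 2.39 − 0.0019 = 2.388100.
After n steps the width is (b−a)/2^n; need (b−a)/2^n ≤ 10^-3.
So n ≥ log₂(2.388100/10^-3) = log₂(2388.1000) ≈ 11.2216.
Hence n = 12.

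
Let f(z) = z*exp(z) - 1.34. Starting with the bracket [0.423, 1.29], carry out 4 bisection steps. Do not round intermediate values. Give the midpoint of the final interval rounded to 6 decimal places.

f(0.423000) = -0.694276, f(1.290000) = 3.346295 (opposite signs)
step 1: m = 0.856500, f(m) = 0.676975 > 0 → root in [0.423000, 0.856500]
step 2: m = 0.639750, f(m) = -0.127030 < 0 → root in [0.639750, 0.856500]
step 3: m = 0.748125, f(m) = 0.240814 > 0 → root in [0.639750, 0.748125]
step 4: m = 0.693938, f(m) = 0.048972 > 0 → root in [0.639750, 0.693938]
Midpoint of [0.639750, 0.693938] = 0.666844

0.666844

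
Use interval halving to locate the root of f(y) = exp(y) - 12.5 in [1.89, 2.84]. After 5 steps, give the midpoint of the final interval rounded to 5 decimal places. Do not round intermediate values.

2.52828

f(1.890000) = -5.880631, f(2.840000) = 4.615766 (opposite signs)
step 1: m = 2.365000, f(m) = -1.855961 < 0 → root in [2.365000, 2.840000]
step 2: m = 2.602500, f(m) = 0.997439 > 0 → root in [2.365000, 2.602500]
step 3: m = 2.483750, f(m) = -0.513872 < 0 → root in [2.483750, 2.602500]
step 4: m = 2.543125, f(m) = 0.219357 > 0 → root in [2.483750, 2.543125]
step 5: m = 2.513437, f(m) = -0.152699 < 0 → root in [2.513437, 2.543125]
Midpoint of [2.513437, 2.543125] = 2.528281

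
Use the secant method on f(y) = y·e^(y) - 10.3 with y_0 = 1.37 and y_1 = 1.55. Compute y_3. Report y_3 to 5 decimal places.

1.75409

f(y_0) = -4.908570, f(y_1) = -2.997221
y_2 = 1.550000 - (-2.997221)·(1.550000 - 1.370000)/(-2.997221 - (-4.908570)) = 1.832261; f(y_2) = 1.147969
y_3 = 1.832261 - (1.147969)·(1.832261 - 1.550000)/(1.147969 - (-2.997221)) = 1.754092; f(y_3) = -0.164509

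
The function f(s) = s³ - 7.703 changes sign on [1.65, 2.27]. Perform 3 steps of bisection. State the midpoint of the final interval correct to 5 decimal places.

1.99875

f(1.650000) = -3.210875, f(2.270000) = 3.994083 (opposite signs)
step 1: m = 1.960000, f(m) = -0.173464 < 0 → root in [1.960000, 2.270000]
step 2: m = 2.115000, f(m) = 1.757871 > 0 → root in [1.960000, 2.115000]
step 3: m = 2.037500, f(m) = 0.755490 > 0 → root in [1.960000, 2.037500]
Midpoint of [1.960000, 2.037500] = 1.998750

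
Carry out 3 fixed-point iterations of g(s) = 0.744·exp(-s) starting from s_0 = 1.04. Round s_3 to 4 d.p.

0.4199

s_1 = g(1.040000) = 0.262970
s_2 = g(0.262970) = 0.571961
s_3 = g(0.571961) = 0.419927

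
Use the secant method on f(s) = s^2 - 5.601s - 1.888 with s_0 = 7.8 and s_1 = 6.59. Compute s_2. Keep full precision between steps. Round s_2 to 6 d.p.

f(s_0) = 15.264200, f(s_1) = 4.629510
s_2 = 6.590000 - (4.629510)·(6.590000 - 7.800000)/(4.629510 - (15.264200)) = 6.063261; f(s_2) = 0.914808

6.063261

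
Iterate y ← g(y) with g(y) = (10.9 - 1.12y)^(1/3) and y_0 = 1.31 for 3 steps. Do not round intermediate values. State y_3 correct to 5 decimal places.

y_1 = g(1.310000) = 2.112906
y_2 = g(2.112906) = 2.043509
y_3 = g(2.043509) = 2.049694

2.04969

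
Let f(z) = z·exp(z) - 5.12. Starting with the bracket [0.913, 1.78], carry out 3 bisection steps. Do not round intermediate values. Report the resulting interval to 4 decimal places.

[1.2381, 1.3465]

f(0.913000) = -2.844999, f(1.780000) = 5.435144 (opposite signs)
step 1: m = 1.346500, f(m) = 0.055876 > 0 → root in [0.913000, 1.346500]
step 2: m = 1.129750, f(m) = -1.623556 < 0 → root in [1.129750, 1.346500]
step 3: m = 1.238125, f(m) = -0.849533 < 0 → root in [1.238125, 1.346500]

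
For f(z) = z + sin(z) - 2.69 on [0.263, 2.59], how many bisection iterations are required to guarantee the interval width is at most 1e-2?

Initial width b − a = 2.59 − 0.263 = 2.327000.
After n steps the width is (b−a)/2^n; need (b−a)/2^n ≤ 1e-2.
So n ≥ log₂(2.327000/1e-2) = log₂(232.7000) ≈ 7.8623.
Hence n = 8.

8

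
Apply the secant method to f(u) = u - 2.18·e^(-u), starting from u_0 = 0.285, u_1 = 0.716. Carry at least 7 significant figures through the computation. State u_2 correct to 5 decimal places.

f(u_0) = -1.354391, f(u_1) = -0.349373
u_2 = 0.716000 - (-0.349373)·(0.716000 - 0.285000)/(-0.349373 - (-1.354391)) = 0.865828; f(u_2) = -0.051305

0.86583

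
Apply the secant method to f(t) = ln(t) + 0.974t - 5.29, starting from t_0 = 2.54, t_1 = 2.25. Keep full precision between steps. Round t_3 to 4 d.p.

3.9993

f(t_0) = -1.883876, f(t_1) = -2.287570
t_2 = 2.250000 - (-2.287570)·(2.250000 - 2.540000)/(-2.287570 - (-1.883876)) = 3.893313; f(t_2) = -0.138653
t_3 = 3.893313 - (-0.138653)·(3.893313 - 2.250000)/(-0.138653 - (-2.287570)) = 3.999343; f(t_3) = -0.008510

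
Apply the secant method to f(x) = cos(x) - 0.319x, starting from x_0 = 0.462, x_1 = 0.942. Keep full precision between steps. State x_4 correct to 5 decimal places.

f(x_0) = 0.747785, f(x_1) = 0.287674
x_2 = 0.942000 - (0.287674)·(0.942000 - 0.462000)/(0.287674 - (0.747785)) = 1.242109; f(x_2) = -0.073432
x_3 = 1.242109 - (-0.073432)·(1.242109 - 0.942000)/(-0.073432 - (0.287674)) = 1.181081; f(x_3) = 0.003160
x_4 = 1.181081 - (0.003160)·(1.181081 - 1.242109)/(0.003160 - (-0.073432)) = 1.183599; f(x_4) = 0.000027

1.18360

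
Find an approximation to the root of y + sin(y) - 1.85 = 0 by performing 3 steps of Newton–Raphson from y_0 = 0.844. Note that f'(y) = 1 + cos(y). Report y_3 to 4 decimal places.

Newton update: y ← y − f(y)/f'(y).
y_0 = 0.844000: f = -0.258693, f' = 1.664479 → y_1 = 0.844000 - (-0.258693)/(1.664479) = 0.999420
y_1 = 0.999420: f = -0.009423, f' = 1.540790 → y_2 = 0.999420 - (-0.009423)/(1.540790) = 1.005535
y_2 = 1.005535: f = -0.000016, f' = 1.535636 → y_3 = 1.005535 - (-0.000016)/(1.535636) = 1.005546

1.0055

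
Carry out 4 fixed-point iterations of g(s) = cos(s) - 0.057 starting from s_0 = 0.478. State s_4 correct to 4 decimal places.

0.6689

s_1 = g(0.478000) = 0.830917
s_2 = g(0.830917) = 0.617199
s_3 = g(0.617199) = 0.758503
s_4 = g(0.758503) = 0.668867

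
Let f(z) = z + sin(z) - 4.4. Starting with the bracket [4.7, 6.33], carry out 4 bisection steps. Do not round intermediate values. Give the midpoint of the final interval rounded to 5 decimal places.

f(4.700000) = -0.699923, f(6.330000) = 1.976798 (opposite signs)
step 1: m = 5.515000, f(m) = 0.420169 > 0 → root in [4.700000, 5.515000]
step 2: m = 5.107500, f(m) = -0.215454 < 0 → root in [5.107500, 5.515000]
step 3: m = 5.311250, f(m) = 0.085272 > 0 → root in [5.107500, 5.311250]
step 4: m = 5.209375, f(m) = -0.069649 < 0 → root in [5.209375, 5.311250]
Midpoint of [5.209375, 5.311250] = 5.260312

5.26031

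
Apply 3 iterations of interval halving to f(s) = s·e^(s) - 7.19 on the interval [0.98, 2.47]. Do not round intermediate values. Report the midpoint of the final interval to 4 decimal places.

1.6319

f(0.980000) = -4.578833, f(2.470000) = 22.011444 (opposite signs)
step 1: m = 1.725000, f(m) = 2.491599 > 0 → root in [0.980000, 1.725000]
step 2: m = 1.352500, f(m) = -1.959773 < 0 → root in [1.352500, 1.725000]
step 3: m = 1.538750, f(m) = -0.021328 < 0 → root in [1.538750, 1.725000]
Midpoint of [1.538750, 1.725000] = 1.631875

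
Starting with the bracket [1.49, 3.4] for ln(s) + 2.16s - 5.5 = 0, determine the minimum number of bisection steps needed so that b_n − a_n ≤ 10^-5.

18

Initial width b − a = 3.4 − 1.49 = 1.910000.
After n steps the width is (b−a)/2^n; need (b−a)/2^n ≤ 10^-5.
So n ≥ log₂(1.910000/10^-5) = log₂(191000.0000) ≈ 17.5432.
Hence n = 18.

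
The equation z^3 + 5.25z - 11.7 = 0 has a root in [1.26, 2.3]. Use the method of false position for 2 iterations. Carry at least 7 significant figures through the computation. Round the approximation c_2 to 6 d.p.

1.518920

f(1.260000) = -3.084624, f(2.300000) = 12.542000
step 1: c = 1.465291, f(c) = -0.861126 < 0 → new bracket [1.465291, 2.300000]
step 2: c = 1.518920, f(c) = -0.221346 < 0 → new bracket [1.518920, 2.300000]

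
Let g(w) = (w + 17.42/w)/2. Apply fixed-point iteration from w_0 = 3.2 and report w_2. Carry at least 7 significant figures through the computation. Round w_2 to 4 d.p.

4.1763

w_1 = g(3.200000) = 4.321875
w_2 = g(4.321875) = 4.176266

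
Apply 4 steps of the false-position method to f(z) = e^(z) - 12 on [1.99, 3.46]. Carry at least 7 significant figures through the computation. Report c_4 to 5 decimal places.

2.46964

f(1.990000) = -4.684466, f(3.460000) = 19.816977
step 1: c = 2.271051, f(c) = -2.310417 < 0 → new bracket [2.271051, 3.460000]
step 2: c = 2.395195, f(c) = -1.029666 < 0 → new bracket [2.395195, 3.460000]
step 3: c = 2.447788, f(c) = -0.437258 < 0 → new bracket [2.447788, 3.460000]
step 4: c = 2.469640, f(c) = -0.181807 < 0 → new bracket [2.469640, 3.460000]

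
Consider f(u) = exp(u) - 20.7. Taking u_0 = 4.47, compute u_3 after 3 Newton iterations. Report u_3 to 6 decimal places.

3.046247

f'(u) = exp(u)
u_0 = 4.470000: f = 66.656723, f' = 87.356723 → u_1 = 4.470000 - (66.656723)/(87.356723) = 3.706959
u_1 = 3.706959: f = 20.029777, f' = 40.729777 → u_2 = 3.706959 - (20.029777)/(40.729777) = 3.215187
u_2 = 3.215187: f = 4.207952, f' = 24.907952 → u_3 = 3.215187 - (4.207952)/(24.907952) = 3.046247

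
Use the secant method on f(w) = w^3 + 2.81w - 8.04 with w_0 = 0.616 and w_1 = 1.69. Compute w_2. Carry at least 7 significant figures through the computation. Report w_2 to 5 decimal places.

f(w_0) = -6.075295, f(w_1) = 1.535709
w_2 = 1.690000 - (1.535709)·(1.690000 - 0.616000)/(1.535709 - (-6.075295)) = 1.473294; f(w_2) = -0.702120

1.47329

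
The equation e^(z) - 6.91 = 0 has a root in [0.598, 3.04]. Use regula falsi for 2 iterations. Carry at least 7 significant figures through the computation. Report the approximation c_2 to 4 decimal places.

1.6012

f(0.598000) = -5.091522, f(3.040000) = 13.995243
step 1: c = 1.249420, f(c) = -3.421682 < 0 → new bracket [1.249420, 3.040000]
step 2: c = 1.601192, f(c) = -1.951059 < 0 → new bracket [1.601192, 3.040000]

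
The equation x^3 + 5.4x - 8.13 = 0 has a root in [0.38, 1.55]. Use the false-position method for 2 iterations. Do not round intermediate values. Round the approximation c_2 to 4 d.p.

1.1783

False-position update: c = (a·f(b) − b·f(a))/(f(b) − f(a)); replace the endpoint whose sign matches f(c).
f(0.380000) = -6.023128, f(1.550000) = 3.963875
step 1: c = 1.085623, f(c) = -0.988145 < 0 → new bracket [1.085623, 1.550000]
step 2: c = 1.178287, f(c) = -0.131367 < 0 → new bracket [1.178287, 1.550000]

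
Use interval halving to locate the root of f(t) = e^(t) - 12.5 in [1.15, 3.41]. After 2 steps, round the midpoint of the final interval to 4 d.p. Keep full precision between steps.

f(1.150000) = -9.341807, f(3.410000) = 17.765244 (opposite signs)
step 1: m = 2.280000, f(m) = -2.723320 < 0 → root in [2.280000, 3.410000]
step 2: m = 2.845000, f(m) = 4.701559 > 0 → root in [2.280000, 2.845000]
Midpoint of [2.280000, 2.845000] = 2.562500

2.5625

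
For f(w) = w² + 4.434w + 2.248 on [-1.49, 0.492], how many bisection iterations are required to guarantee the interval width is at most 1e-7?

Initial width b − a = 0.492 − -1.49 = 1.982000.
After n steps the width is (b−a)/2^n; need (b−a)/2^n ≤ 1e-7.
So n ≥ log₂(1.982000/1e-7) = log₂(19820000.0000) ≈ 24.2405.
Hence n = 25.

25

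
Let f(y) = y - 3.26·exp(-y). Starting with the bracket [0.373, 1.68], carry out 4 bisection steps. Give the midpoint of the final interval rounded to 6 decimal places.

1.067344

f(0.373000) = -1.872049, f(1.680000) = 1.072421 (opposite signs)
step 1: m = 1.026500, f(m) = -0.141423 < 0 → root in [1.026500, 1.680000]
step 2: m = 1.353250, f(m) = 0.510869 > 0 → root in [1.026500, 1.353250]
step 3: m = 1.189875, f(m) = 0.197990 > 0 → root in [1.026500, 1.189875]
step 4: m = 1.108188, f(m) = 0.031876 > 0 → root in [1.026500, 1.108188]
Midpoint of [1.026500, 1.108188] = 1.067344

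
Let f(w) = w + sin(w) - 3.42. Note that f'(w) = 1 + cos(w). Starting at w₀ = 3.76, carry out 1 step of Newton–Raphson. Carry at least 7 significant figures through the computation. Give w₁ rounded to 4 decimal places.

Newton update: w ← w − f(w)/f'(w).
w_0 = 3.760000: f = -0.239738, f' = 0.185197 → w_1 = 3.760000 - (-0.239738)/(0.185197) = 5.054502

5.0545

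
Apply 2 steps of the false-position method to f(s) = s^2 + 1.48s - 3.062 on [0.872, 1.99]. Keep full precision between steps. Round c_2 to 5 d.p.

1.14991

False-position update: c = (a·f(b) − b·f(a))/(f(b) − f(a)); replace the endpoint whose sign matches f(c).
f(0.872000) = -1.011056, f(1.990000) = 3.843300
step 1: c = 1.104855, f(c) = -0.206110 < 0 → new bracket [1.104855, 1.990000]
step 2: c = 1.149908, f(c) = -0.037849 < 0 → new bracket [1.149908, 1.990000]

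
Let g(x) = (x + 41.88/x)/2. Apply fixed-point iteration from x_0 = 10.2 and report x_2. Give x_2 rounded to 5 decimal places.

x_1 = g(10.200000) = 7.152941
x_2 = g(7.152941) = 6.503938

6.50394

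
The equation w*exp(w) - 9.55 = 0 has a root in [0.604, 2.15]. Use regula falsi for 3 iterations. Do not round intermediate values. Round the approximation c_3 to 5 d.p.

1.68877

f(0.604000) = -8.445029, f(2.150000) = 8.907446
step 1: c = 1.356401, f(c) = -4.284188 < 0 → new bracket [1.356401, 2.150000]
step 2: c = 1.614134, f(c) = -1.441335 < 0 → new bracket [1.614134, 2.150000]
step 3: c = 1.688768, f(c) = -0.409030 < 0 → new bracket [1.688768, 2.150000]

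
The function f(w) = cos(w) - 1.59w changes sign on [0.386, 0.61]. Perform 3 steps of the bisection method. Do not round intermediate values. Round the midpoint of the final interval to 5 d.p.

0.54000

f(0.386000) = 0.312682, f(0.610000) = -0.150252 (opposite signs)
step 1: m = 0.498000, f(m) = 0.086720 > 0 → root in [0.498000, 0.610000]
step 2: m = 0.554000, f(m) = -0.030433 < 0 → root in [0.498000, 0.554000]
step 3: m = 0.526000, f(m) = 0.028482 > 0 → root in [0.526000, 0.554000]
Midpoint of [0.526000, 0.554000] = 0.540000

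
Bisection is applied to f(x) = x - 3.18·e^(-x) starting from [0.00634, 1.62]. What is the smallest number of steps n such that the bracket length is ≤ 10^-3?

11

Initial width b − a = 1.62 − 0.00634 = 1.613660.
After n steps the width is (b−a)/2^n; need (b−a)/2^n ≤ 10^-3.
So n ≥ log₂(1.613660/10^-3) = log₂(1613.6600) ≈ 10.6561.
Hence n = 11.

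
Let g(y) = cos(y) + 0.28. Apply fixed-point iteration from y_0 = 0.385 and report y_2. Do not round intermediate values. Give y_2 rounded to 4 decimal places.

0.6360

y_1 = g(0.385000) = 1.206798
y_2 = g(1.206798) = 0.636013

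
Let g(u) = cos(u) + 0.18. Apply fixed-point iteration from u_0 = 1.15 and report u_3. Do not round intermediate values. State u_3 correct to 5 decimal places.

0.71035

u_1 = g(1.150000) = 0.588487
u_2 = g(0.588487) = 1.011781
u_3 = g(1.011781) = 0.710351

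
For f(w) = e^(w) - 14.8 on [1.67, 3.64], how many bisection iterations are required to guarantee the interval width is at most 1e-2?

8

Initial width b − a = 3.64 − 1.67 = 1.970000.
After n steps the width is (b−a)/2^n; need (b−a)/2^n ≤ 1e-2.
So n ≥ log₂(1.970000/1e-2) = log₂(197.0000) ≈ 7.6221.
Hence n = 8.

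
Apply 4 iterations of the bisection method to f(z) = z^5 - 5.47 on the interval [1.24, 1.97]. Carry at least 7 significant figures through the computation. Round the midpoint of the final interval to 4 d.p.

f(1.240000) = -2.538375, f(1.970000) = 24.200928 (opposite signs)
step 1: m = 1.605000, f(m) = 5.180627 > 0 → root in [1.240000, 1.605000]
step 2: m = 1.422500, f(m) = 0.354537 > 0 → root in [1.240000, 1.422500]
step 3: m = 1.331250, f(m) = -1.288827 < 0 → root in [1.331250, 1.422500]
step 4: m = 1.376875, f(m) = -0.521511 < 0 → root in [1.376875, 1.422500]
Midpoint of [1.376875, 1.422500] = 1.399687

1.3997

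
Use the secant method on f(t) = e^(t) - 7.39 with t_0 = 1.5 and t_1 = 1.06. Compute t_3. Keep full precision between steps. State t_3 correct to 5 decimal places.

f(t_0) = -2.908311, f(t_1) = -4.503629
t_2 = 1.060000 - (-4.503629)·(1.060000 - 1.500000)/(-4.503629 - (-2.908311)) = 2.302133; f(t_2) = 2.605477
t_3 = 2.302133 - (2.605477)·(2.302133 - 1.060000)/(2.605477 - (-4.503629)) = 1.846893; f(t_3) = -1.049911

1.84689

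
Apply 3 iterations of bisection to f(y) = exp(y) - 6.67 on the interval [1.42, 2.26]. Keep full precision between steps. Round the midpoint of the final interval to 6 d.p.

f(1.420000) = -2.532880, f(2.260000) = 2.913089 (opposite signs)
step 1: m = 1.840000, f(m) = -0.373462 < 0 → root in [1.840000, 2.260000]
step 2: m = 2.050000, f(m) = 1.097901 > 0 → root in [1.840000, 2.050000]
step 3: m = 1.945000, f(m) = 0.323632 > 0 → root in [1.840000, 1.945000]
Midpoint of [1.840000, 1.945000] = 1.892500

1.892500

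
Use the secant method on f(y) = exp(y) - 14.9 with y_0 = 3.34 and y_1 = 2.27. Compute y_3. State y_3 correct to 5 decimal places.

2.73217

f(y_0) = 13.319127, f(y_1) = -5.220599
y_2 = 2.270000 - (-5.220599)·(2.270000 - 3.340000)/(-5.220599 - (13.319127)) = 2.571301; f(y_2) = -1.817164
y_3 = 2.571301 - (-1.817164)·(2.571301 - 2.270000)/(-1.817164 - (-5.220599)) = 2.732172; f(y_3) = 0.466226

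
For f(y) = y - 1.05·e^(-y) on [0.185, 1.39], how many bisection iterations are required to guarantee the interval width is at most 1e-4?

14

Initial width b − a = 1.39 − 0.185 = 1.205000.
After n steps the width is (b−a)/2^n; need (b−a)/2^n ≤ 1e-4.
So n ≥ log₂(1.205000/1e-4) = log₂(12050.0000) ≈ 13.5567.
Hence n = 14.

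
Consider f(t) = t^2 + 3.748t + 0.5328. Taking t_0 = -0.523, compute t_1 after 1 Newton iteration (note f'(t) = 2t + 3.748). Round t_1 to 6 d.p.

-0.095955

Newton update: t ← t − f(t)/f'(t).
t_0 = -0.523000: f = -1.153875, f' = 2.702000 → t_1 = -0.523000 - (-1.153875)/(2.702000) = -0.095955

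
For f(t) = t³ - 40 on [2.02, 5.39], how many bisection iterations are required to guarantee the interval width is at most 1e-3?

12

Initial width b − a = 5.39 − 2.02 = 3.370000.
After n steps the width is (b−a)/2^n; need (b−a)/2^n ≤ 1e-3.
So n ≥ log₂(3.370000/1e-3) = log₂(3370.0000) ≈ 11.7185.
Hence n = 12.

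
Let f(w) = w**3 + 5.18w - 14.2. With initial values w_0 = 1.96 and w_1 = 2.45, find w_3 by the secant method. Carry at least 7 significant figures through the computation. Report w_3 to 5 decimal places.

f(w_0) = 3.482336, f(w_1) = 13.197125
w_2 = 2.450000 - (13.197125)·(2.450000 - 1.960000)/(13.197125 - (3.482336)) = 1.784356; f(w_2) = 0.724222
w_3 = 1.784356 - (0.724222)·(1.784356 - 2.450000)/(0.724222 - (13.197125)) = 1.745706; f(w_3) = 0.162782

1.74571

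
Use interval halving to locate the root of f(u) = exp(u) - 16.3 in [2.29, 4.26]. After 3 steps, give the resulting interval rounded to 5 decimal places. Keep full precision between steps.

f(2.290000) = -6.425062, f(4.260000) = 54.509983 (opposite signs)
step 1: m = 3.275000, f(m) = 10.143225 > 0 → root in [2.290000, 3.275000]
step 2: m = 2.782500, f(m) = -0.140631 < 0 → root in [2.782500, 3.275000]
step 3: m = 3.028750, f(m) = 4.371377 > 0 → root in [2.782500, 3.028750]

[2.78250, 3.02875]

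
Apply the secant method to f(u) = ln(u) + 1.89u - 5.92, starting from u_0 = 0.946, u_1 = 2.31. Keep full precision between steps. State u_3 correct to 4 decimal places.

2.6219

f(u_0) = -4.187573, f(u_1) = -0.716852
u_2 = 2.310000 - (-0.716852)·(2.310000 - 0.946000)/(-0.716852 - (-4.187573)) = 2.591724; f(u_2) = -0.069317
u_3 = 2.591724 - (-0.069317)·(2.591724 - 2.310000)/(-0.069317 - (-0.716852)) = 2.621882; f(u_3) = -0.000750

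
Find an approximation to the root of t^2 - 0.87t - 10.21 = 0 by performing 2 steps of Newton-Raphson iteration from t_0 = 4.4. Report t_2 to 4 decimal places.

f'(t) = 2t - 0.87
t_0 = 4.400000: f = 5.322000, f' = 7.930000 → t_1 = 4.400000 - (5.322000)/(7.930000) = 3.728878
t_1 = 3.728878: f = 0.450405, f' = 6.587755 → t_2 = 3.728878 - (0.450405)/(6.587755) = 3.660508

3.6605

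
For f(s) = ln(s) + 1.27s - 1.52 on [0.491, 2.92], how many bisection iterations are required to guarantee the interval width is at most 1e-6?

22

Initial width b − a = 2.92 − 0.491 = 2.429000.
After n steps the width is (b−a)/2^n; need (b−a)/2^n ≤ 1e-6.
So n ≥ log₂(2.429000/1e-6) = log₂(2429000.0000) ≈ 21.2119.
Hence n = 22.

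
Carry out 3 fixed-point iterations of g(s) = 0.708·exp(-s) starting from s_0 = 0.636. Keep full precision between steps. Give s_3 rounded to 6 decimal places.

s_1 = g(0.636000) = 0.374819
s_2 = g(0.374819) = 0.486689
s_3 = g(0.486689) = 0.435178

0.435178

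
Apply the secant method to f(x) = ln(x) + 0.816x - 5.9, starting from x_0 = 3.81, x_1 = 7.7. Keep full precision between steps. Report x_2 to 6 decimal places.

f(x_0) = -1.453411, f(x_1) = 2.424420
x_2 = 7.700000 - (2.424420)·(7.700000 - 3.810000)/(2.424420 - (-1.453411)) = 5.267972; f(x_2) = 0.060310

5.267972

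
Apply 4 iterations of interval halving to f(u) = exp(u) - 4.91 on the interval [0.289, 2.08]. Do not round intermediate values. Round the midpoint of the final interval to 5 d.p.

1.57628

f(0.289000) = -3.574908, f(2.080000) = 3.094469 (opposite signs)
step 1: m = 1.184500, f(m) = -1.640948 < 0 → root in [1.184500, 2.080000]
step 2: m = 1.632250, f(m) = 0.205371 > 0 → root in [1.184500, 1.632250]
step 3: m = 1.408375, f(m) = -0.820695 < 0 → root in [1.408375, 1.632250]
step 4: m = 1.520312, f(m) = -0.336346 < 0 → root in [1.520312, 1.632250]
Midpoint of [1.520312, 1.632250] = 1.576281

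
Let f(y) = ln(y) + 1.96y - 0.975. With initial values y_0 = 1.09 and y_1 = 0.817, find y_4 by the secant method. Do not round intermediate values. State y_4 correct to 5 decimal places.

0.68814

f(y_0) = 1.247578, f(y_1) = 0.424204
y_2 = 0.817000 - (0.424204)·(0.817000 - 1.090000)/(0.424204 - (1.247578)) = 0.676350; f(y_2) = -0.040399
y_3 = 0.676350 - (-0.040399)·(0.676350 - 0.817000)/(-0.040399 - (0.424204)) = 0.688580; f(y_3) = 0.001493
y_4 = 0.688580 - (0.001493)·(0.688580 - 0.676350)/(0.001493 - (-0.040399)) = 0.688144; f(y_4) = 0.000005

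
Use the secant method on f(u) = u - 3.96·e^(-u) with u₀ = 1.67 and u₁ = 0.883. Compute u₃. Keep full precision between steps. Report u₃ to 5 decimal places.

f(u_0) = 0.924542, f(u_1) = -0.754620
u_2 = 0.883000 - (-0.754620)·(0.883000 - 1.670000)/(-0.754620 - (0.924542)) = 1.236680; f(u_2) = 0.086908
u_3 = 1.236680 - (0.086908)·(1.236680 - 0.883000)/(0.086908 - (-0.754620)) = 1.200154; f(u_3) = 0.007609

1.20015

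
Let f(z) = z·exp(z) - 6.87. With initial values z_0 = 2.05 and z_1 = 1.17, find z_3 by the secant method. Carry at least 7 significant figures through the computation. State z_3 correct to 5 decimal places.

1.54537

Secant update: z_(k+1) = z_k − f(z_k)·(z_k − z_(k-1))/(f(z_k) − f(z_(k-1))).
f(z_0) = 9.054197, f(z_1) = -3.100269
z_2 = 1.170000 - (-3.100269)·(1.170000 - 2.050000)/(-3.100269 - (9.054197)) = 1.394464; f(z_2) = -1.246391
z_3 = 1.394464 - (-1.246391)·(1.394464 - 1.170000)/(-1.246391 - (-3.100269)) = 1.545374; f(z_3) = 0.377382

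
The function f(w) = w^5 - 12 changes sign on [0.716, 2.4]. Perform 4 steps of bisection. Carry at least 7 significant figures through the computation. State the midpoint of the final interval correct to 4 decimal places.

1.6106

f(0.716000) = -11.811824, f(2.400000) = 67.626240 (opposite signs)
step 1: m = 1.558000, f(m) = -2.820114 < 0 → root in [1.558000, 2.400000]
step 2: m = 1.979000, f(m) = 18.354912 > 0 → root in [1.558000, 1.979000]
step 3: m = 1.768500, f(m) = 5.299172 > 0 → root in [1.558000, 1.768500]
step 4: m = 1.663250, f(m) = 0.728806 > 0 → root in [1.558000, 1.663250]
Midpoint of [1.558000, 1.663250] = 1.610625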